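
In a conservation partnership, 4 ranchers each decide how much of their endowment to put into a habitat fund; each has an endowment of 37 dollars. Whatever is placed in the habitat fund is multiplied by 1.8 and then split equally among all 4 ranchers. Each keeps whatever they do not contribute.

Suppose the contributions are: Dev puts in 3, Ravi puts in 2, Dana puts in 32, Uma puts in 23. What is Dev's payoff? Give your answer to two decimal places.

61.00 dollars

Total contributed: 3 + 2 + 32 + 23 = 60.
Each receives 1.8 × 60 / 4 = 27.00 from the habitat fund.
Dev keeps 37 − 3 = 34, so Dev's payoff is 34 + 27.00 = 61.00.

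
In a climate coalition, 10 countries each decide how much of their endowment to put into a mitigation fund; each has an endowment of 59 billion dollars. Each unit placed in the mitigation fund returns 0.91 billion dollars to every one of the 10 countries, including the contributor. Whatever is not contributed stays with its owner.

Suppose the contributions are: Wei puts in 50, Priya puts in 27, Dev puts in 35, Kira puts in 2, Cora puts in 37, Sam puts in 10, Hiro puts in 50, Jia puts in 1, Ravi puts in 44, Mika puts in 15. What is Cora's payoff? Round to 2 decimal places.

268.61 billion dollars

Total contributed: 50 + 27 + 35 + 2 + 37 + 10 + 50 + 1 + 44 + 15 = 271.
Each receives 0.91 × 271 = 246.61 from the mitigation fund.
Cora keeps 59 − 37 = 22, so Cora's payoff is 22 + 246.61 = 268.61.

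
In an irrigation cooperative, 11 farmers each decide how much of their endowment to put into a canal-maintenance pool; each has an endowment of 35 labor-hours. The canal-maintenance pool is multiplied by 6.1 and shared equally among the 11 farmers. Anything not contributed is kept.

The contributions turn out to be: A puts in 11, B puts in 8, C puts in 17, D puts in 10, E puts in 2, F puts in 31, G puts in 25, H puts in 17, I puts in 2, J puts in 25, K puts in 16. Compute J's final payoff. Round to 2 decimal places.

100.95 labor-hours

Total contributed: 11 + 8 + 17 + 10 + 2 + 31 + 25 + 17 + 2 + 25 + 16 = 164.
Each receives 6.1 × 164 / 11 = 90.95 from the canal-maintenance pool.
J keeps 35 − 25 = 10, so J's payoff is 10 + 90.95 = 100.95.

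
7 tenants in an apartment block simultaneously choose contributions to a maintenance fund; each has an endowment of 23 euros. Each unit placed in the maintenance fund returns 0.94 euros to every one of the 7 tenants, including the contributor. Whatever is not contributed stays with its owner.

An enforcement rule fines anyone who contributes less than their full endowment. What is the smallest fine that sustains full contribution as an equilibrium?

Given the others contribute fully, the best deviation is to contribute 0 (any partial contribution still incurs the fine and gives up units whose private return 0.94 is below 1).
Deviating from 23 to 0 saves 23 euros but forfeits the deviator's share of the drop in the maintenance fund: 0.94 × 23 = 21.62.
So the deviation gain is 23 − 21.62 = 1.38, and the fine must be at least 1.38 euros to wipe it out.

1.38 euros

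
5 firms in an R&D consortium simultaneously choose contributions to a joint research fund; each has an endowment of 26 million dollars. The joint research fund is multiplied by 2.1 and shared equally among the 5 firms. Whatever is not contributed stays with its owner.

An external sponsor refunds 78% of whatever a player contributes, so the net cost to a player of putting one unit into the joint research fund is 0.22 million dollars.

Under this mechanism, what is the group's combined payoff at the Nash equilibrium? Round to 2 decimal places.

With the mechanism, a contributed unit returns (2.1/5) / 0.22 = 1.9091 per unit of net cost to the contributor — now above 1 — so contributing fully is weakly dominant for every player.
At the Nash equilibrium everyone contributes 26. Group total payoff = 5 × (26 × 0.78 + 2.1 × 26) = 374.40.

374.40 million dollars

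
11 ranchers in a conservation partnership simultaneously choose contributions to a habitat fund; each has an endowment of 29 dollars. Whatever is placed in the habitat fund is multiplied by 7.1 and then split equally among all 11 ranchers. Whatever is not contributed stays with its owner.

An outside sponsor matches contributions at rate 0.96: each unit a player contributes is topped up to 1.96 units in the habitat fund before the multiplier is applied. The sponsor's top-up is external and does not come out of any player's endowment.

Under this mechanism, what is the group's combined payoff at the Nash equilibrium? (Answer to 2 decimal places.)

4439.20 dollars

The effective private return per unit is now 7.1 × 1.96 / 11 = 1.2651 > 1, so every player's dominant strategy flips to full contribution.
So the Nash equilibrium is full contribution by all 11; the group earns 7.1 × 1.96 × 319 = 4439.20.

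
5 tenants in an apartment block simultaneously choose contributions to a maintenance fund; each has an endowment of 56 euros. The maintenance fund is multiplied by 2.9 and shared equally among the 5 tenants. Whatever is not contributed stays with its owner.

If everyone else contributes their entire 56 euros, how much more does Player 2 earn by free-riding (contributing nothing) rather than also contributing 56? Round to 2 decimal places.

Switching from a contribution of 56 to 0 lets Player 2 keep an extra 56 euros, but lowers the maintenance fund by 56, which costs Player 2 their own share of that drop: 2.9/5 × 56 = 32.48.
Net gain = 56 − 32.48 = 23.52. The private return per contributed unit (0.5800) is below 1, so free-riding is indeed the best response regardless of what the others do.

23.52 euros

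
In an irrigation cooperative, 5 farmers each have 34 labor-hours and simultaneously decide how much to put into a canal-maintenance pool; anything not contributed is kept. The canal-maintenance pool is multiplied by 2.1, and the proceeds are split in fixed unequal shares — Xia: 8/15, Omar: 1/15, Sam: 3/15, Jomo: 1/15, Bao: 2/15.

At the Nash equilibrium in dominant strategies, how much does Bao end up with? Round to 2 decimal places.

Player j's private return per contributed unit is 2.1 × (j's share). Contributing is weakly dominant for j when that share is at least 1/2.1 = 0.4762, and contributing 0 is dominant otherwise.
The only share above 0.4762 is Xia's 8/15, contributing 34; the remaining 4 contribute 0. Total contributed: 34.
Bao keeps 34 and receives 2.1 × 34 × 2/15 = 9.52 from the canal-maintenance pool, for a payoff of 43.52.

43.52 labor-hours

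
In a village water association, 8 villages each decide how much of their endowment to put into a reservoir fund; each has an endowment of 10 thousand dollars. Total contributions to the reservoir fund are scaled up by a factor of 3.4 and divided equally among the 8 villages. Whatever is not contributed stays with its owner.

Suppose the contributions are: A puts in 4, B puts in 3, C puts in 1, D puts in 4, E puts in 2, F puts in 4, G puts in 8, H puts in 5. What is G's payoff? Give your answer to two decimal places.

Total contributed: 4 + 3 + 1 + 4 + 2 + 4 + 8 + 5 = 31.
Each receives 3.4 × 31 / 8 = 13.18 from the reservoir fund.
G keeps 10 − 8 = 2, so G's payoff is 2 + 13.18 = 15.18.

15.18 thousand dollars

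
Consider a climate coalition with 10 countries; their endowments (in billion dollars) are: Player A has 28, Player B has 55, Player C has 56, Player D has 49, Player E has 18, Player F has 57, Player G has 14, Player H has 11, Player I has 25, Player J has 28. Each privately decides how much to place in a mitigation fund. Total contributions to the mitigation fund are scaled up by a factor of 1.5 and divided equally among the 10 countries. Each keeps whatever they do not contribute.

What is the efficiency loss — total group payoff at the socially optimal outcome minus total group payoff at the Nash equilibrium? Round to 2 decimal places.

170.50 billion dollars

The private return per contributed unit is 1.5/10 = 0.1500 < 1 for every player regardless of endowment, so the Nash equilibrium is zero contribution and the group total is Σ E_j = 28 + 55 + 56 + 49 + 18 + 57 + 14 + 11 + 25 + 28 = 341.
Each contributed unit returns 1.500 to the group, so the social optimum is full contribution by everyone: group total = 1.500 × 341 = 511.50.
Efficiency loss = (1.500 − 1) × 341 = 170.50.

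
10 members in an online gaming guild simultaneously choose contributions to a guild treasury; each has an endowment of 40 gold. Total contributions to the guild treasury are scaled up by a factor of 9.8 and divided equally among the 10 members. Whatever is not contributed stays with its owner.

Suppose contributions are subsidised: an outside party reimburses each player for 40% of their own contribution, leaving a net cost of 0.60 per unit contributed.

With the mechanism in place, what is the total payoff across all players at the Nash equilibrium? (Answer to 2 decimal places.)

4080.00 gold

The effective private return per unit is now (9.8/10) / 0.60 = 1.6333 > 1, so every player's dominant strategy flips to full contribution.
So the Nash equilibrium is full contribution by all 10; the group earns 10 × (40 × 0.40 + 9.8 × 40) = 4080.00.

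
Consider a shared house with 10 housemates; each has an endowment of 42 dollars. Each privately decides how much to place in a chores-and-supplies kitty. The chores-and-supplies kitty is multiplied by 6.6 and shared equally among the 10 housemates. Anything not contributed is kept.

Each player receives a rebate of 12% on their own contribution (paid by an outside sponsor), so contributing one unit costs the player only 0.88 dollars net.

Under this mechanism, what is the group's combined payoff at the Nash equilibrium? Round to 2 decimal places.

Even with the mechanism, each unit contributed returns only (6.6/10) / 0.88 = 0.7500 per unit of net cost, so contributing nothing is still dominant.
At the Nash equilibrium no one contributes; group total payoff = 10 × 42 = 420.

420.00 dollars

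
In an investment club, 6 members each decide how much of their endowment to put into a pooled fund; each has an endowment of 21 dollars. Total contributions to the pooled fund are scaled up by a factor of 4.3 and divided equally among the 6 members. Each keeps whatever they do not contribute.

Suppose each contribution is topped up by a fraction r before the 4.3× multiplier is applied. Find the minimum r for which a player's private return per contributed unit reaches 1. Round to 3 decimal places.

With matching at rate r, one contributed unit becomes (1 + r) in the pooled fund and returns 4.3 × (1 + r) / 6 to the contributor.
Setting this equal to 1: 1 + r = 6/4.3 = 1.3953.
So the minimum matching rate is r = 1.3953 − 1 = 0.395.

0.395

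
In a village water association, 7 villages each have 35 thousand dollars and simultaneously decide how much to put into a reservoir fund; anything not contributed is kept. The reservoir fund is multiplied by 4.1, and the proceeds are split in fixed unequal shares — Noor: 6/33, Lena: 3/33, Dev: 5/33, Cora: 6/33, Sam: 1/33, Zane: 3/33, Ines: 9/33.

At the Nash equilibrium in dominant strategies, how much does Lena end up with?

48.05 thousand dollars

For player j, contributing a unit is worthwhile iff 4.1 × (j's share) ≥ 1, i.e. iff j's share is at least 0.2439.
The only share above 0.2439 is Ines's 9/33, contributing 35; the remaining 6 contribute 0. Total contributed: 35.
Lena keeps 35 and receives 4.1 × 35 × 3/33 = 13.05 from the reservoir fund, for a payoff of 48.05.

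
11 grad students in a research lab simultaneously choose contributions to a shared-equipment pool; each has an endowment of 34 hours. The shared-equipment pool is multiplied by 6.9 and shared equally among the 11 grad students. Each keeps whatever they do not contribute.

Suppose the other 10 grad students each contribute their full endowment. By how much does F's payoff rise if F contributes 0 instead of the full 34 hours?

Switching from a contribution of 34 to 0 lets F keep an extra 34 hours, but lowers the shared-equipment pool by 34, which costs F their own share of that drop: 6.9/11 × 34 = 21.33.
Net gain = 34 − 21.33 = 12.67. The private return per contributed unit (0.6273) is below 1, so free-riding is indeed the best response regardless of what the others do.

12.67 hours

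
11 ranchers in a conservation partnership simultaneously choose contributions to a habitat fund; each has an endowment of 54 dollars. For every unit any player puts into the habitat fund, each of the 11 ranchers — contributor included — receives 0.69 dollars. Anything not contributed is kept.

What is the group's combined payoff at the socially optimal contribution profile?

Each contributed unit returns 7.590 to the group as a whole (0.69 to each of 11 players), which exceeds 1, so the social optimum is full contribution: group total = 7.590 × 594 = 4508.46.

4508.46 dollars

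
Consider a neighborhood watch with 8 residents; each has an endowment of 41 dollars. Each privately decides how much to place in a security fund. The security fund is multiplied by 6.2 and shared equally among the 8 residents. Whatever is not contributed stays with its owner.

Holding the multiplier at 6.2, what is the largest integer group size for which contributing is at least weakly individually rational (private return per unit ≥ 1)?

Private return per unit is 6.2/(group size), which is ≥ 1 whenever the group size is ≤ 6.2.
The largest such integer is 6.

6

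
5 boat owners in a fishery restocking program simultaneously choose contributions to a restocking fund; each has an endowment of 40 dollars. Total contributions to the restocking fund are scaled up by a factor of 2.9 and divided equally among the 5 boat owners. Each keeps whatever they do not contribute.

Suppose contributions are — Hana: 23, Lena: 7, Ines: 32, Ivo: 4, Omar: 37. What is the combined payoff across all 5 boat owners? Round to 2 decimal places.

395.70 dollars

Total contributed: 23 + 7 + 32 + 4 + 37 = 103; total kept: 5 × 40 − 103 = 97.
The restocking fund pays out 2.9 × 103 = 298.70 in aggregate.
Group total = 97 + 298.70 = 395.70.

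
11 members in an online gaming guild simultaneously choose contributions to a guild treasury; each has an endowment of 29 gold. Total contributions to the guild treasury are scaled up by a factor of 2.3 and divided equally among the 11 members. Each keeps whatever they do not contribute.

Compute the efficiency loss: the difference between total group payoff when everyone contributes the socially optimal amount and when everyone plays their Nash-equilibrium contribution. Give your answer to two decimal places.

Each contributed unit returns 2.3/11 = 0.2091 to its contributor — below 1 — so contributing 0 is dominant for every player. At the Nash equilibrium everyone keeps their 29, and the group total is 11 × 29 = 319.
Each contributed unit returns 2.300 to the group as a whole (0.2091 to each of 11 players), which exceeds 1, so the social optimum is full contribution: group total = 2.300 × 319 = 733.70.
Efficiency loss = 733.70 − 319 = 414.70.

414.70 gold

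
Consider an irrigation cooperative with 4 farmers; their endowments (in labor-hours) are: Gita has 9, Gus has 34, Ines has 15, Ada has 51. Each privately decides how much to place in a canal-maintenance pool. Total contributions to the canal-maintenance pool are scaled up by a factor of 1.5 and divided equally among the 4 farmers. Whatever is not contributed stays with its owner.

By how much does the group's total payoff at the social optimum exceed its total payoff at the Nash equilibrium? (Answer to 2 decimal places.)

The private return per contributed unit is 1.5/4 = 0.3750 < 1 for every player regardless of endowment, so the Nash equilibrium is zero contribution and the group total is Σ E_j = 9 + 34 + 15 + 51 = 109.
Each contributed unit returns 1.500 to the group, so the social optimum is full contribution by everyone: group total = 1.500 × 109 = 163.50.
Efficiency loss = (1.500 − 1) × 109 = 54.50.

54.50 labor-hours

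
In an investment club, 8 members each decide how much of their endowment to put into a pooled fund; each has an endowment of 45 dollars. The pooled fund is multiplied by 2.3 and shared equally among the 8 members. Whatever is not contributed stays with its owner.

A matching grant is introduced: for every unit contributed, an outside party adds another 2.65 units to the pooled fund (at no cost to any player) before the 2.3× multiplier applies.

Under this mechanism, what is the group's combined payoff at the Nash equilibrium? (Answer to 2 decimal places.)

With the mechanism, a contributed unit returns 2.3 × 3.65 / 8 = 1.0494 per unit of net cost to the contributor — now above 1 — so contributing fully is weakly dominant for every player.
So the Nash equilibrium is full contribution by all 8; the group earns 2.3 × 3.65 × 360 = 3022.20.

3022.20 dollars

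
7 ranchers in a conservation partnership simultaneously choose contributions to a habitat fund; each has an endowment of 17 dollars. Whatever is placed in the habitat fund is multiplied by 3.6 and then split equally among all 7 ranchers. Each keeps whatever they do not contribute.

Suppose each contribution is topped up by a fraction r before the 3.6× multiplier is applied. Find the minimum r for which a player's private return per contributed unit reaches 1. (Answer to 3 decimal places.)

With matching at rate r, one contributed unit becomes (1 + r) in the habitat fund and returns 3.6 × (1 + r) / 7 to the contributor.
Setting this equal to 1: 1 + r = 7/3.6 = 1.9444.
So the minimum matching rate is r = 1.9444 − 1 = 0.944.

0.944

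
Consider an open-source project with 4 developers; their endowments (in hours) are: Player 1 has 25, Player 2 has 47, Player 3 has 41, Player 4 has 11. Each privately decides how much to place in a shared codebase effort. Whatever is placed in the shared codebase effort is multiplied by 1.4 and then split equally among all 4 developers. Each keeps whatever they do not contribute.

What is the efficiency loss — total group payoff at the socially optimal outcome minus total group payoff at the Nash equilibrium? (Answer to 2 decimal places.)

49.60 hours

The private return per contributed unit is 1.4/4 = 0.3500 < 1 for every player regardless of endowment, so the Nash equilibrium is zero contribution and the group total is Σ E_j = 25 + 47 + 41 + 11 = 124.
Each contributed unit returns 1.400 to the group, so the social optimum is full contribution by everyone: group total = 1.400 × 124 = 173.60.
Efficiency loss = (1.400 − 1) × 124 = 49.60.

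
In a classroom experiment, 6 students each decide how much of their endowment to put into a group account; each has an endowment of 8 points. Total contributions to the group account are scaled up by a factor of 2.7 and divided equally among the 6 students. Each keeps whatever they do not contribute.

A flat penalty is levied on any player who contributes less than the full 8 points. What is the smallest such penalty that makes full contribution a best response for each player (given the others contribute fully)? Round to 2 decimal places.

Given the others contribute fully, the best deviation is to contribute 0 (any partial contribution still incurs the fine and gives up units whose private return 0.4500 is below 1).
Deviating from 8 to 0 saves 8 points but forfeits the deviator's share of the drop in the group account: 2.7/6 × 8 = 3.60.
So the deviation gain is 8 − 3.60 = 4.40, and the fine must be at least 4.40 points to wipe it out.

4.40 points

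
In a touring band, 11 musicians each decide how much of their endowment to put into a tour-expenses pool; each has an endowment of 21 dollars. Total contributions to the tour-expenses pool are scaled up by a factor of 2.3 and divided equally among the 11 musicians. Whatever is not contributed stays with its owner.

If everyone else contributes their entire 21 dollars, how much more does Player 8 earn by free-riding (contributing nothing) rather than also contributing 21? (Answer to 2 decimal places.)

16.61 dollars

Switching from a contribution of 21 to 0 lets Player 8 keep an extra 21 dollars, but lowers the tour-expenses pool by 21, which costs Player 8 their own share of that drop: 2.3/11 × 21 = 4.39.
Net gain = 21 − 4.39 = 16.61. The private return per contributed unit (0.2091) is below 1, so free-riding is indeed the best response regardless of what the others do.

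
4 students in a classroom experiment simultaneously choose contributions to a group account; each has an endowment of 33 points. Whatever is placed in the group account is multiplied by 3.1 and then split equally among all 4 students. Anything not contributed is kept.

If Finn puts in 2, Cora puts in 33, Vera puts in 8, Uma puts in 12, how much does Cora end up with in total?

Total contributed: 2 + 33 + 8 + 12 = 55.
Each receives 3.1 × 55 / 4 = 42.63 from the group account.
Cora keeps 33 − 33 = 0, so Cora's payoff is 0 + 42.63 = 42.63.

42.63 points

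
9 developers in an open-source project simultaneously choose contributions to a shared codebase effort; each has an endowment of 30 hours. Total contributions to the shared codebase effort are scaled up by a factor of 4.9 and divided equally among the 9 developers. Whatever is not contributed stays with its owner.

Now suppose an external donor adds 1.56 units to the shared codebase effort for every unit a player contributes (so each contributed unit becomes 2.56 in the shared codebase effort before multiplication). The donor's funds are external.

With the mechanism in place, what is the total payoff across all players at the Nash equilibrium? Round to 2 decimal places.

Under the mechanism each unit contributed yields 4.9 × 2.56 / 9 = 1.3938 back to its contributor per unit of net cost, which exceeds 1, making full contribution the dominant choice for everyone.
So the Nash equilibrium is full contribution by all 9; the group earns 4.9 × 2.56 × 270 = 3386.88.

3386.88 hours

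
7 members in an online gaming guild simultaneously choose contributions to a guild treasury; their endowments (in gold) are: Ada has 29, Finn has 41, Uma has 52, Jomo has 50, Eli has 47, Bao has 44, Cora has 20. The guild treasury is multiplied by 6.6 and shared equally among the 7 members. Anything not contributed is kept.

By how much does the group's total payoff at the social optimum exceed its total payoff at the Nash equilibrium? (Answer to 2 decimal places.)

1584.80 gold

The private return per contributed unit is 6.6/7 = 0.9429 < 1 for every player regardless of endowment, so the Nash equilibrium is zero contribution and the group total is Σ E_j = 29 + 41 + 52 + 50 + 47 + 44 + 20 = 283.
Each contributed unit returns 6.600 to the group, so the social optimum is full contribution by everyone: group total = 6.600 × 283 = 1867.80.
Efficiency loss = (6.600 − 1) × 283 = 1584.80.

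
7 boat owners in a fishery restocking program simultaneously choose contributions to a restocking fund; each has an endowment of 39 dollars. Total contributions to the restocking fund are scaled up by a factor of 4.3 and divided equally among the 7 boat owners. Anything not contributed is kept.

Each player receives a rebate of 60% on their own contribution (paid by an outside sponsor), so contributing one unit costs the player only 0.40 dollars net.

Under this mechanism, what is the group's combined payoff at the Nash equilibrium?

1337.70 dollars

Under the mechanism each unit contributed yields (4.3/7) / 0.40 = 1.5357 back to its contributor per unit of net cost, which exceeds 1, making full contribution the dominant choice for everyone.
So the Nash equilibrium is full contribution by all 7; the group earns 7 × (39 × 0.60 + 4.3 × 39) = 1337.70.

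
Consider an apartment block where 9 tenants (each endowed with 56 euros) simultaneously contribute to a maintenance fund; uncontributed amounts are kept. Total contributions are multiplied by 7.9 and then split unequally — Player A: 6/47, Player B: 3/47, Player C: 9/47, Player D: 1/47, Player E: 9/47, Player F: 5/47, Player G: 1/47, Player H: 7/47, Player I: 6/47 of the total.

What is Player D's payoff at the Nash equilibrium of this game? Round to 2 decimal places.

Each unit j contributes comes back to j as 7.9 × (j's share), so j prefers to contribute only if that share exceeds 1/7.9 = 0.1266; otherwise keeping the unit dominates.
Player A, Player C, Player E, Player H and Player I are above the threshold, contributing 56 each; the remaining 4 contribute 0. Total contributed: 280.
Player D keeps 56 and receives 7.9 × 280 × 1/47 = 47.06 from the maintenance fund, for a payoff of 103.06.

103.06 euros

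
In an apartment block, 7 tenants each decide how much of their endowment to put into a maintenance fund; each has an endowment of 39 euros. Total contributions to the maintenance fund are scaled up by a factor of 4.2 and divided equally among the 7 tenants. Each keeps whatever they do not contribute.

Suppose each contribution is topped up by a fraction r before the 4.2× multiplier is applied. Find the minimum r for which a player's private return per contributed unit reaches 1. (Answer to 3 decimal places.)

With matching at rate r, one contributed unit becomes (1 + r) in the maintenance fund and returns 4.2 × (1 + r) / 7 to the contributor.
Setting this equal to 1: 1 + r = 7/4.2 = 1.6667.
So the minimum matching rate is r = 1.6667 − 1 = 0.667.

0.667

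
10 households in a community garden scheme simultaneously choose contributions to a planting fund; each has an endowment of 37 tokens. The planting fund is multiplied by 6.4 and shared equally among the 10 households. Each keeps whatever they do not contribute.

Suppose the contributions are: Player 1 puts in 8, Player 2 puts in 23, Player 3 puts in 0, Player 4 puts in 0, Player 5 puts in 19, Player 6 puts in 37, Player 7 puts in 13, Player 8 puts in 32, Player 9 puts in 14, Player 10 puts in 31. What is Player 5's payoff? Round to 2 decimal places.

131.28 tokens

Total contributed: 8 + 23 + 0 + 0 + 19 + 37 + 13 + 32 + 14 + 31 = 177.
Each receives 6.4 × 177 / 10 = 113.28 from the planting fund.
Player 5 keeps 37 − 19 = 18, so Player 5's payoff is 18 + 113.28 = 131.28.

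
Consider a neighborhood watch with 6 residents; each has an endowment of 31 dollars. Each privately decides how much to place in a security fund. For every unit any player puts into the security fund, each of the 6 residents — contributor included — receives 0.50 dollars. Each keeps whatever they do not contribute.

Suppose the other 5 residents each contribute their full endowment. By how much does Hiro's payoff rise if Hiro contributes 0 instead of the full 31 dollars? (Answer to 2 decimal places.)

15.50 dollars

Switching from a contribution of 31 to 0 lets Hiro keep an extra 31 dollars, but lowers the security fund by 31, which costs Hiro their own share of that drop: 0.50 × 31 = 15.50.
Net gain = 31 − 15.50 = 15.50. The private return per contributed unit (0.50) is below 1, so free-riding is indeed the best response regardless of what the others do.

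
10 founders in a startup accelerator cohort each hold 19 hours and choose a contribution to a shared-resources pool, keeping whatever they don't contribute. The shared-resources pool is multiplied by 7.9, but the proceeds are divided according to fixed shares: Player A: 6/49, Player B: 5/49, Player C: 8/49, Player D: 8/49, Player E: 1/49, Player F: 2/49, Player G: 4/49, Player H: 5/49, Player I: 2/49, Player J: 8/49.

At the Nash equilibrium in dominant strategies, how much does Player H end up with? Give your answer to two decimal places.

64.95 hours

For player j, contributing a unit is worthwhile iff 7.9 × (j's share) ≥ 1, i.e. iff j's share is at least 0.1266.
The shares above 0.1266 belong to Player C, Player D and Player J, contributing 19 each; the remaining 7 contribute 0. Total contributed: 57.
Player H keeps 19 and receives 7.9 × 57 × 5/49 = 45.95 from the shared-resources pool, for a payoff of 64.95.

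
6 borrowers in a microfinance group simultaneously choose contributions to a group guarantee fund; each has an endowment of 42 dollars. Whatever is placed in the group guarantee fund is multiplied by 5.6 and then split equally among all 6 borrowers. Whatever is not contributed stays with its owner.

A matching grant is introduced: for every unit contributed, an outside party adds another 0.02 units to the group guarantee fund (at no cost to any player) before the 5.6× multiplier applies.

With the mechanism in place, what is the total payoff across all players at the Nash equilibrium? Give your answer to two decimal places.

252.00 dollars

The effective private return is 5.6 × 1.02 / 6 = 0.9520, which is still under 1, so the mechanism doesn't change anyone's dominant strategy: zero contribution.
At the Nash equilibrium no one contributes; group total payoff = 6 × 42 = 252.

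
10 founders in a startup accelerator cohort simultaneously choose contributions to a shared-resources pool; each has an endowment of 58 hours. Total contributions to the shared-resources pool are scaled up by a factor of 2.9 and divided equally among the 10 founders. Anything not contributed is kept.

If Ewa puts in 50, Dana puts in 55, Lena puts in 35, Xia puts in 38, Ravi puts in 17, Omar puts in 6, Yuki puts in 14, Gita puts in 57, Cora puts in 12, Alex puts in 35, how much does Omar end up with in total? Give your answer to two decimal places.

144.51 hours

Total contributed: 50 + 55 + 35 + 38 + 17 + 6 + 14 + 57 + 12 + 35 = 319.
Each receives 2.9 × 319 / 10 = 92.51 from the shared-resources pool.
Omar keeps 58 − 6 = 52, so Omar's payoff is 52 + 92.51 = 144.51.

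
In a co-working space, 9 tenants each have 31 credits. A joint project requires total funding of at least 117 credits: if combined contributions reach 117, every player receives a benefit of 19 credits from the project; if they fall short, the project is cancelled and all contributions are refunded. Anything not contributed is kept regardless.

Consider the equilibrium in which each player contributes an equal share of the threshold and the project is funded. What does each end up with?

37 credits

Equal share of the threshold: 117/9 = 13.
At this profile no one gains by cutting their contribution: any cut drops the total below 117, the project is cancelled, contributions are refunded, and the deviator ends with 31, which is less than 31 − 13 + 19 = 37. Contributing more than 13 just wastes the excess. So contributing exactly 13 is a best response.
Each player's payoff: 31 − 13 + 19 = 37.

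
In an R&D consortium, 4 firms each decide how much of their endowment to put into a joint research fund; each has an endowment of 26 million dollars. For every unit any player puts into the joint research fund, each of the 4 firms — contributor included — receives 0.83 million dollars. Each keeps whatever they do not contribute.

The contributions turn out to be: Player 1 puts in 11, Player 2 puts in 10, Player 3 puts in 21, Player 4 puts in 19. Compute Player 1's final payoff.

65.63 million dollars

Total contributed: 11 + 10 + 21 + 19 = 61.
Each receives 0.83 × 61 = 50.63 from the joint research fund.
Player 1 keeps 26 − 11 = 15, so Player 1's payoff is 15 + 50.63 = 65.63.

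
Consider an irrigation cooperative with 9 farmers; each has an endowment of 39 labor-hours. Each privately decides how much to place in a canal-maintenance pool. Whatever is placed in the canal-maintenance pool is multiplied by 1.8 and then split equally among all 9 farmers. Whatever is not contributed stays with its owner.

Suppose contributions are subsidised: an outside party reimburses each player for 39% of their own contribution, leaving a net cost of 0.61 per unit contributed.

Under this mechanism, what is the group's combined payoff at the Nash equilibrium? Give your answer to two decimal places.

With the mechanism, a contributed unit returns (1.8/9) / 0.61 = 0.3279 per unit of net cost — still below 1 — so contributing 0 remains dominant for every player.
Everyone keeps their endowment and the group total is 9 × 39 = 351.

351.00 labor-hours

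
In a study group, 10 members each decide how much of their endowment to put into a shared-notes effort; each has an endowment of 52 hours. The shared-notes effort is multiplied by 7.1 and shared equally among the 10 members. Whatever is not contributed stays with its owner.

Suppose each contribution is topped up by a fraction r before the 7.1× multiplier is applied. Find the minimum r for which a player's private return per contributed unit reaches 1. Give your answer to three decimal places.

With matching at rate r, one contributed unit becomes (1 + r) in the shared-notes effort and returns 7.1 × (1 + r) / 10 to the contributor.
Setting this equal to 1: 1 + r = 10/7.1 = 1.4085.
So the minimum matching rate is r = 1.4085 − 1 = 0.408.

0.408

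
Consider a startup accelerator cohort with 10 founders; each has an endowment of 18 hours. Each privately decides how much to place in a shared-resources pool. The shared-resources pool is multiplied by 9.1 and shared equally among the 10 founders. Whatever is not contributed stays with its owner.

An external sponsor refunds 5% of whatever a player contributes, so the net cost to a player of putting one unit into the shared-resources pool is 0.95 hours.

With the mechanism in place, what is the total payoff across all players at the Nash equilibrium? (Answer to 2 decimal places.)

180.00 hours

With the mechanism, a contributed unit returns (9.1/10) / 0.95 = 0.9579 per unit of net cost — still below 1 — so contributing 0 remains dominant for every player.
At the Nash equilibrium no one contributes; group total payoff = 10 × 18 = 180.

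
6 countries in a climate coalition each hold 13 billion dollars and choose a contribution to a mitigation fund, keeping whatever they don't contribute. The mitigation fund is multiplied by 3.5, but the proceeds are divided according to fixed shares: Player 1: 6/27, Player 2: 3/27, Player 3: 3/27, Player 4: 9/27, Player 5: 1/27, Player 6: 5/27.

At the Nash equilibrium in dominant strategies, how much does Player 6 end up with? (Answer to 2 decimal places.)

A player with share s gets back 3.5·s per unit contributed, so full contribution is dominant for anyone with s > 1/3.5 = 0.2857 and zero contribution is dominant for anyone below.
The only share above 0.2857 is Player 4's 9/27, contributing 13; the remaining 5 contribute 0. Total contributed: 13.
Player 6 keeps 13 and receives 3.5 × 13 × 5/27 = 8.43 from the mitigation fund, for a payoff of 21.43.

21.43 billion dollars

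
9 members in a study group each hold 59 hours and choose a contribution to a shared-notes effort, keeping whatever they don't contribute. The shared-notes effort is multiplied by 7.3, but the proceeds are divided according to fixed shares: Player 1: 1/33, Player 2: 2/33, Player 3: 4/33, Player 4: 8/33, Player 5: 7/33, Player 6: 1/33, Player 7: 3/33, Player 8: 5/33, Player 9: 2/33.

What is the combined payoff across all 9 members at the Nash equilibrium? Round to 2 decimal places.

A player with share s gets back 7.3·s per unit contributed, so full contribution is dominant for anyone with s > 1/7.3 = 0.1370 and zero contribution is dominant for anyone below.
Player 4, Player 5 and Player 8 clear that bar, contributing 59 each; the remaining 6 contribute 0. Total contributed: 177.
The shared-notes effort pays out 7.3 × 177 = 1292.10 in total (split across the unequal shares, but the aggregate is all that matters for the group sum).
The 6 free-riders keep 59 each, adding 354. Group total = 354 + 1292.10 = 1646.10.

1646.10 hours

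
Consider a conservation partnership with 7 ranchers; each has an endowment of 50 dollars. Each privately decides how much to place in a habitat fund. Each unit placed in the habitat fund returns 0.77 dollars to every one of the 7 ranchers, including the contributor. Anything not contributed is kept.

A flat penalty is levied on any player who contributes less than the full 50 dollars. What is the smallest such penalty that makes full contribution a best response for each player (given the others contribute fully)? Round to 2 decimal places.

Given the others contribute fully, the best deviation is to contribute 0 (any partial contribution still incurs the fine and gives up units whose private return 0.77 is below 1).
Deviating from 50 to 0 saves 50 dollars but forfeits the deviator's share of the drop in the habitat fund: 0.77 × 50 = 38.50.
So the deviation gain is 50 − 38.50 = 11.50, and the fine must be at least 11.50 dollars to wipe it out.

11.50 dollars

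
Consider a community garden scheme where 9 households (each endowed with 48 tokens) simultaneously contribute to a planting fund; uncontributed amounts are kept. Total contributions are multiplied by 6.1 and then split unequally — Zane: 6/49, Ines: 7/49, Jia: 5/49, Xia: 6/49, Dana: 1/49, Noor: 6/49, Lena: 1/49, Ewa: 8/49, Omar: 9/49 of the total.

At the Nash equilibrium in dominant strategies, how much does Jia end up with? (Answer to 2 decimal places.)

77.88 tokens

Each unit j contributes comes back to j as 6.1 × (j's share), so j prefers to contribute only if that share exceeds 1/6.1 = 0.1639; otherwise keeping the unit dominates.
The only share above 0.1639 is Omar's 9/49, contributing 48; the remaining 8 contribute 0. Total contributed: 48.
Jia keeps 48 and receives 6.1 × 48 × 5/49 = 29.88 from the planting fund, for a payoff of 77.88.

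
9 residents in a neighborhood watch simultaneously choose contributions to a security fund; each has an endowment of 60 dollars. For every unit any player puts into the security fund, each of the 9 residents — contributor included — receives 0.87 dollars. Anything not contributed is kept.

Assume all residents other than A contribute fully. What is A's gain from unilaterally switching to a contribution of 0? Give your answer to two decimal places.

7.80 dollars

Switching from a contribution of 60 to 0 lets A keep an extra 60 dollars, but lowers the security fund by 60, which costs A their own share of that drop: 0.87 × 60 = 52.20.
Net gain = 60 − 52.20 = 7.80. The private return per contributed unit (0.87) is below 1, so free-riding is indeed the best response regardless of what the others do.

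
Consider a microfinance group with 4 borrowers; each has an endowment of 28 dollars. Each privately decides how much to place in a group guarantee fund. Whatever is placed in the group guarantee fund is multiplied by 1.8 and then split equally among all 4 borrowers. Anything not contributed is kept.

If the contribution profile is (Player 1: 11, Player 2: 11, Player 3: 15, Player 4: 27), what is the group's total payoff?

Total contributed: 11 + 11 + 15 + 27 = 64; total kept: 4 × 28 − 64 = 48.
The group guarantee fund pays out 1.8 × 64 = 115.20 in aggregate.
Group total = 48 + 115.20 = 163.20.

163.20 dollars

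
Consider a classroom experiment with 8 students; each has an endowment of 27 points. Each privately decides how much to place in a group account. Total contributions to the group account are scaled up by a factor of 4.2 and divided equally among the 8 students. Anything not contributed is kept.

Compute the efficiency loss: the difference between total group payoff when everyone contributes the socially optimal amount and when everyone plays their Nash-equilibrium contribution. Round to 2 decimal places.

Each contributed unit returns 4.2/8 = 0.5250 to its contributor — below 1 — so contributing 0 is dominant for every player. At the Nash equilibrium everyone keeps their 27, and the group total is 8 × 27 = 216.
Each contributed unit returns 4.200 to the group as a whole (0.5250 to each of 8 players), which exceeds 1, so the social optimum is full contribution: group total = 4.200 × 216 = 907.20.
Efficiency loss = 907.20 − 216 = 691.20.

691.20 points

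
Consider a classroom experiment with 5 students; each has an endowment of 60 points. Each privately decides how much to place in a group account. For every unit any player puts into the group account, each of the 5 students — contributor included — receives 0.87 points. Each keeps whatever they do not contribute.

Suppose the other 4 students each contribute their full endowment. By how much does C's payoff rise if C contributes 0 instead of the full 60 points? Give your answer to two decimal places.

Switching from a contribution of 60 to 0 lets C keep an extra 60 points, but lowers the group account by 60, which costs C their own share of that drop: 0.87 × 60 = 52.20.
Net gain = 60 − 52.20 = 7.80. The private return per contributed unit (0.87) is below 1, so free-riding is indeed the best response regardless of what the others do.

7.80 points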